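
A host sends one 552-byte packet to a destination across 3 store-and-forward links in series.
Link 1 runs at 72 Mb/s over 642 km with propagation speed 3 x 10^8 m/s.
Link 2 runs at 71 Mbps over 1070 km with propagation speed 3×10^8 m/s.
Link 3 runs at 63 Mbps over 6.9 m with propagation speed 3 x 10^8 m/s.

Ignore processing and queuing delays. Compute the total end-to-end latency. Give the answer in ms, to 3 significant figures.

5.90 ms

L = 552 × 8 = 4416 bits.
Transmission delays (L/R per hop): 0.0613333, 0.0621972, 0.0700952 ms; sum = 0.193626 ms.
Propagation delays (d/s per hop): 2.14, 3.56667, 2.3e-05 ms; sum = 5.70669 ms.
End-to-end = 5.90 ms.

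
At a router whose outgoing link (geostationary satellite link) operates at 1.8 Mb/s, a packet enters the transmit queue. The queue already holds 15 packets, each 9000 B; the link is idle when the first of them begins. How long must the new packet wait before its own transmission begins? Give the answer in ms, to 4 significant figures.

600.0 ms

Each queued packet: L/R = 72000/1800000 = 40 ms.
15 queued → 600 ms.
Queuing delay = 600.0 ms.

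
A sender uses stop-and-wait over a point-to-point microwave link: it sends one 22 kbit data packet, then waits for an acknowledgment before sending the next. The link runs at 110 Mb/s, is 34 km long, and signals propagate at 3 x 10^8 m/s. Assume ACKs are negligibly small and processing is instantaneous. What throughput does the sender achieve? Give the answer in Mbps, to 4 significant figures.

51.56 Mbps

t_tx = L/R = 22000/110000000 = 0.0002 s.
t_prop = 34000/300000000 = 0.000113333 s; RTT = 0.000226667 s.
Cycle = t_tx + RTT = 0.000426667 s.
Throughput = L / cycle = 22000 / 0.000426667 = 51.56 Mbps.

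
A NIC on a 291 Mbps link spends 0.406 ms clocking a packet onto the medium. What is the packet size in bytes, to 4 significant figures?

14770 bytes

L = R × t_tx = 291000000 b/s × 0.000406 s = 118146 bits.
In bytes: 118146 / 8 = 14770 bytes.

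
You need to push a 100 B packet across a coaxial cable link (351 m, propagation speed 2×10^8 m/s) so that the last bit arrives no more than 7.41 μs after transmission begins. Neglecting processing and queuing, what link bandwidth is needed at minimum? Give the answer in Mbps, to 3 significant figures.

L = 800 bits.
Propagation delay = 351 / 200000000 = 1.755 μs.
Transmission budget = 7.41 − 1.755 = 5.655 μs.
R ≥ L / t_tx = 800 bits / 5.655e-06 s = 141 Mbps.

141 Mbps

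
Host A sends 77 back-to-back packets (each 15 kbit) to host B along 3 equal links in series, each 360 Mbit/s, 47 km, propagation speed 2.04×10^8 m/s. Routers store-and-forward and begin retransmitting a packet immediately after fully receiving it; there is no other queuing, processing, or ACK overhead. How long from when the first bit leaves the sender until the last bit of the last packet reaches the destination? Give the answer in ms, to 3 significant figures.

3.98 ms

Per-hop transmission t_tx = L/R = 15000/360000000 = 0.0416667 ms.
Per-hop propagation t_prop = 47000/204000000 = 0.230392 ms.
Pipeline fill: first packet needs 3·t_tx to clear all hops; remaining 76 packets each add one t_tx.
Total = (3+77-1)·t_tx + 3·t_prop = 79·0.0416667 + 3·0.230392 = 3.98 ms.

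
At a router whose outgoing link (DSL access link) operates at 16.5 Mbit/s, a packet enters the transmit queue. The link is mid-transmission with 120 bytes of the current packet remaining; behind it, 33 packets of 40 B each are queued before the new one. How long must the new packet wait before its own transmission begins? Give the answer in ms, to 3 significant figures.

Each queued packet: L/R = 320/16500000 = 0.0193939 ms.
33 queued → 0.64 ms.
Plus remaining 960 bits of current packet: 0.0581818 ms.
Queuing delay = 0.698 ms.

0.698 ms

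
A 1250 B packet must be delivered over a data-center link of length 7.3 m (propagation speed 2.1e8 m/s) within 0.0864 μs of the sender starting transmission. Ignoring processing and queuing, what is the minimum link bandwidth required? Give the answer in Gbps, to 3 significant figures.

194 Gbps

L = 10000 bits.
Propagation delay = 7.3 / 210000000 = 0.0347619 μs.
Transmission budget = 0.0864 − 0.0347619 = 0.0516381 μs.
R ≥ L / t_tx = 10000 bits / 5.16381e-08 s = 194 Gbps.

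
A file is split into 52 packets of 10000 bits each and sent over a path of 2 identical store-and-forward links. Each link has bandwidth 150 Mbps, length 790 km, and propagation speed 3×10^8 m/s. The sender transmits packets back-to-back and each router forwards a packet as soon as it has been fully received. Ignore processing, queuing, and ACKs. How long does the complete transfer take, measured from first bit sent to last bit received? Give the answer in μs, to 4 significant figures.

8800 μs

Per-hop transmission t_tx = L/R = 10000/150000000 = 66.6667 μs.
Per-hop propagation t_prop = 790000/300000000 = 2633.33 μs.
Pipeline fill: first packet needs 2·t_tx to clear all hops; remaining 51 packets each add one t_tx.
Total = (2+52-1)·t_tx + 2·t_prop = 53·66.6667 + 2·2633.33 = 8800 μs.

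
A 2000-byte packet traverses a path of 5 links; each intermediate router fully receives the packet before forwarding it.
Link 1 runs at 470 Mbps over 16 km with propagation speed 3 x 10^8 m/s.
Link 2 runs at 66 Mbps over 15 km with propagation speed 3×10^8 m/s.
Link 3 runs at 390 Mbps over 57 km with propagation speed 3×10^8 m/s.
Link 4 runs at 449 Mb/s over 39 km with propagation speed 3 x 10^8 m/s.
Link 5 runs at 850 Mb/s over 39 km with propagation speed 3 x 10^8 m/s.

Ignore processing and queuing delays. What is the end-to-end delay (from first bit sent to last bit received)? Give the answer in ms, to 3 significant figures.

L = 2000 × 8 = 16000 bits.
Transmission delays (L/R per hop): 0.0340426, 0.242424, 0.0410256, 0.0356347, 0.0188235 ms; sum = 0.371951 ms.
Propagation delays (d/s per hop): 0.0533333, 0.05, 0.19, 0.13, 0.13 ms; sum = 0.553333 ms.
End-to-end = 0.925 ms.

0.925 ms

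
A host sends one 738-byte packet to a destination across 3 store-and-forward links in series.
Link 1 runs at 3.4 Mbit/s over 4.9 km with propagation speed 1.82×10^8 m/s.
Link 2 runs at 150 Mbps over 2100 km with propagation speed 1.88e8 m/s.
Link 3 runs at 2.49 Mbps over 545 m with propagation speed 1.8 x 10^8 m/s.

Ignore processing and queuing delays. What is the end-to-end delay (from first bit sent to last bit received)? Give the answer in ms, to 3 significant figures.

15.3 ms

L = 738 × 8 = 5904 bits.
Transmission delays (L/R per hop): 1.73647, 0.03936, 2.37108 ms; sum = 4.14691 ms.
Propagation delays (d/s per hop): 0.0269231, 11.1702, 0.00302778 ms; sum = 11.2002 ms.
End-to-end = 15.3 ms.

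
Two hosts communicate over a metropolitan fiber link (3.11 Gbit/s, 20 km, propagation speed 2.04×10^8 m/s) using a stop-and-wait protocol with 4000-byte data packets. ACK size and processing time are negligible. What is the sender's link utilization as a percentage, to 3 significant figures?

t_tx = L/R = 32000/3110000000 = 1.02894e-05 s.
t_prop = 20000/204000000 = 9.80392e-05 s; RTT = 0.000196078 s.
Cycle = t_tx + RTT = 0.000206368 s.
Utilization = t_tx / cycle = 1.02894e-05/0.000206368 = 4.99 %.

4.99 %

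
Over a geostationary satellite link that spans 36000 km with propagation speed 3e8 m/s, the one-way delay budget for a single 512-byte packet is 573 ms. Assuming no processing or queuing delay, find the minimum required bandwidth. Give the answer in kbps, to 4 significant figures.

9.042 kbps

L = 4096 bits.
Propagation delay = 36000000 / 300000000 = 120 ms.
Transmission budget = 573 − 120 = 453 ms.
R ≥ L / t_tx = 4096 bits / 0.453 s = 9.042 kbps.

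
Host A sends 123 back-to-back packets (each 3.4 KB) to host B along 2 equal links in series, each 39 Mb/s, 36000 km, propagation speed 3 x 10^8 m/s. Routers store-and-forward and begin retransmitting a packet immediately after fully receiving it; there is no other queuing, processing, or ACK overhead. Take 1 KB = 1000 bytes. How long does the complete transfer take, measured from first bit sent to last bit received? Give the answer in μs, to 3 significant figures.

Per-hop transmission t_tx = L/R = 27200/39000000 = 697.436 μs.
Per-hop propagation t_prop = 36000000/300000000 = 120000 μs.
Pipeline fill: first packet needs 2·t_tx to clear all hops; remaining 122 packets each add one t_tx.
Total = (2+123-1)·t_tx + 2·t_prop = 124·697.436 + 2·120000 = 326000 μs.

326000 μs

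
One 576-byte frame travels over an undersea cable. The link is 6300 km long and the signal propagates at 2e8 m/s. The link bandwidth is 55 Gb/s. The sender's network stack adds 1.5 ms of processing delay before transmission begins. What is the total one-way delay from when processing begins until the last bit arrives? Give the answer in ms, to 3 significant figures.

33.0 ms

L = 576 × 8 = 4608 bits.
Transmission delay = L/R = 4608 / 55000000000 = 8.37818e-05 ms.
Propagation delay = d/s = 6300000 m / 200000000 m/s = 31.5 ms.
Plus processing delay 1.5 ms = 1.5 ms.
Total = 33.0 ms.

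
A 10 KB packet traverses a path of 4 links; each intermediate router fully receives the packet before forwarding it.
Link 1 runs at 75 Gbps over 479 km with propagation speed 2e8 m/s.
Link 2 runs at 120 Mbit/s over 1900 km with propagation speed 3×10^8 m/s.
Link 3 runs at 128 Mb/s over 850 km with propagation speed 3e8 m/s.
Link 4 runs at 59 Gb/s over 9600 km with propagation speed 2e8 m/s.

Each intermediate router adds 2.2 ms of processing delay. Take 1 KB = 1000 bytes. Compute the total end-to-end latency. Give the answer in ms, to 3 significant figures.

67.5 ms

L = 80000 bits.
Transmission delays (L/R per hop): 0.00106667, 0.666667, 0.625, 0.00135593 ms; sum = 1.29409 ms.
Propagation delays (d/s per hop): 2.395, 6.33333, 2.83333, 48 ms; sum = 59.5617 ms.
Processing at 3 router(s): 3 × 2.2 ms = 6.6 ms.
End-to-end = 67.5 ms.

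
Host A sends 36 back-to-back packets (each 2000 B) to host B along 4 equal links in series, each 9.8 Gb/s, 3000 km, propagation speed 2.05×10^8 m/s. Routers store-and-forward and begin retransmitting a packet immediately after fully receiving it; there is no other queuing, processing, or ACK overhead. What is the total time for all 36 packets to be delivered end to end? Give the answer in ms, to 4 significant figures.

58.60 ms

Per-hop transmission t_tx = L/R = 16000/9800000000 = 0.00163265 ms.
Per-hop propagation t_prop = 3000000/2.05e+08 = 14.6341 ms.
Pipeline fill: first packet needs 4·t_tx to clear all hops; remaining 35 packets each add one t_tx.
Total = (4+36-1)·t_tx + 4·t_prop = 39·0.00163265 + 4·14.6341 = 58.60 ms.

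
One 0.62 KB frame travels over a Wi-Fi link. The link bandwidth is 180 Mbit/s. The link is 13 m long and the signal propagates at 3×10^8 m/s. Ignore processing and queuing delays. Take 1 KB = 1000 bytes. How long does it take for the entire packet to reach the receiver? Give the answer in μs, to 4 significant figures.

L = 4960 bits.
Transmission delay = L/R = 4960 / 180000000 = 27.5556 μs.
Propagation delay = d/s = 13 m / 300000000 m/s = 0.0433333 μs.
Total = 27.60 μs.

27.60 μs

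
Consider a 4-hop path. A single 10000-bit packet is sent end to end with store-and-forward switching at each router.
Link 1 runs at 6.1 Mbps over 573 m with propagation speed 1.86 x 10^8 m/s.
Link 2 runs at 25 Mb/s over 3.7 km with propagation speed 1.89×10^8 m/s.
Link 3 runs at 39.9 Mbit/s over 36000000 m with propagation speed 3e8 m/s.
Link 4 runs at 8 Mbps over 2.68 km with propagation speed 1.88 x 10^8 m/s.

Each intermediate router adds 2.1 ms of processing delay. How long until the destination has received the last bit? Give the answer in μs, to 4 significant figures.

129900 μs

Transmission delays (L/R per hop): 1639.34, 400, 250.627, 1250 μs; sum = 3539.97 μs.
Propagation delays (d/s per hop): 3.08065, 19.5767, 120000, 14.2553 μs; sum = 120037 μs.
Processing at 3 router(s): 3 × 2.1 ms = 6300 μs.
End-to-end = 129900 μs.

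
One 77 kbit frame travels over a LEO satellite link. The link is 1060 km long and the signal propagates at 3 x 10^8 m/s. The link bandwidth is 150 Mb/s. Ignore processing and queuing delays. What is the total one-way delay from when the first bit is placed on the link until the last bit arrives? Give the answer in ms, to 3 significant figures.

4.05 ms

L = 77000 bits.
Transmission delay = L/R = 77000 / 150000000 = 0.513333 ms.
Propagation delay = d/s = 1060000 m / 300000000 m/s = 3.53333 ms.
Total = 4.05 ms.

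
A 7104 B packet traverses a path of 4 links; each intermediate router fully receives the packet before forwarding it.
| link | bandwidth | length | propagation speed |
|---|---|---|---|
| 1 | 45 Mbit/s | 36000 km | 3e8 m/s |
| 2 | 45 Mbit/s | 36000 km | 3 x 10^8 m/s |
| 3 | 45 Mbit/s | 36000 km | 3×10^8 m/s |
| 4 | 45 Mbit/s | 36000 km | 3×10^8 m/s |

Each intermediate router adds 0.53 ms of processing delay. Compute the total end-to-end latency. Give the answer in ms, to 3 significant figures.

L = 7104 × 8 = 56832 bits.
Transmission delay per hop = L/R = 56832/45000000 = 1.26293 ms; 4 hops → 5.05173 ms.
Propagation delays (d/s per hop): 120, 120, 120, 120 ms; sum = 480 ms.
Processing at 3 router(s): 3 × 0.53 ms = 1.59 ms.
End-to-end = 487 ms.

487 ms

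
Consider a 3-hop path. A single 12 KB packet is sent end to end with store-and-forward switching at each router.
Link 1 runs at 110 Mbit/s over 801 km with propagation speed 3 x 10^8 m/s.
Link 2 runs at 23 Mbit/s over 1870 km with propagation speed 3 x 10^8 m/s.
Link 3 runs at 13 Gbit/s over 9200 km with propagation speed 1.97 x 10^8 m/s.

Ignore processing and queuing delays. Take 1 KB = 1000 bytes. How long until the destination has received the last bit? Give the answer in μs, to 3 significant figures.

L = 96000 bits.
Transmission delays (L/R per hop): 872.727, 4173.91, 7.38462 μs; sum = 5054.02 μs.
Propagation delays (d/s per hop): 2670, 6233.33, 46700.5 μs; sum = 55603.8 μs.
End-to-end = 60700 μs.

60700 μs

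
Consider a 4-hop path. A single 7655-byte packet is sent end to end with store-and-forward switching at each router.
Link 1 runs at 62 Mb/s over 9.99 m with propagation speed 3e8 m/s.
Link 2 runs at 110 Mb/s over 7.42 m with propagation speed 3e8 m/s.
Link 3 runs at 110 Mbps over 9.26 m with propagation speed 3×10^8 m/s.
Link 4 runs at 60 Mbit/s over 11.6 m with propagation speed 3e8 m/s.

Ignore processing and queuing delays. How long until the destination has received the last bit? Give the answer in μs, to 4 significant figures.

L = 7655 × 8 = 61240 bits.
Transmission delays (L/R per hop): 987.742, 556.727, 556.727, 1020.67 μs; sum = 3121.86 μs.
Propagation delays (d/s per hop): 0.0333, 0.0247333, 0.0308667, 0.0386667 μs; sum = 0.127567 μs.
End-to-end = 3122 μs.

3122 μs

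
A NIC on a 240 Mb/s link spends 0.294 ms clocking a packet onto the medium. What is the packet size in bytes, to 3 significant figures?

8820 bytes

L = R × t_tx = 240000000 b/s × 0.000294 s = 70560 bits.
In bytes: 70560 / 8 = 8820 bytes.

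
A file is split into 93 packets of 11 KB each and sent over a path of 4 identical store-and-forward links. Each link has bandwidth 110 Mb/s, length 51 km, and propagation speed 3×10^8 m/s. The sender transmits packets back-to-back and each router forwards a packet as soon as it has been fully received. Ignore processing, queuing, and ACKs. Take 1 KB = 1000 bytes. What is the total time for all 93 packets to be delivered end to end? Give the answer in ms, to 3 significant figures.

Per-hop transmission t_tx = L/R = 88000/110000000 = 0.8 ms.
Per-hop propagation t_prop = 51000/300000000 = 0.17 ms.
Pipeline fill: first packet needs 4·t_tx to clear all hops; remaining 92 packets each add one t_tx.
Total = (4+93-1)·t_tx + 4·t_prop = 96·0.8 + 4·0.17 = 77.5 ms.

77.5 ms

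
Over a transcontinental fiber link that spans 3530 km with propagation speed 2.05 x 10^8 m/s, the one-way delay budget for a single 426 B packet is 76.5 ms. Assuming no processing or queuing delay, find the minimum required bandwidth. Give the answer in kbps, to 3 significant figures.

57.5 kbps

L = 3408 bits.
Propagation delay = 3530000 / 2.05e+08 = 17.2195 ms.
Transmission budget = 76.5 − 17.2195 = 59.2805 ms.
R ≥ L / t_tx = 3408 bits / 0.0592805 s = 57.5 kbps.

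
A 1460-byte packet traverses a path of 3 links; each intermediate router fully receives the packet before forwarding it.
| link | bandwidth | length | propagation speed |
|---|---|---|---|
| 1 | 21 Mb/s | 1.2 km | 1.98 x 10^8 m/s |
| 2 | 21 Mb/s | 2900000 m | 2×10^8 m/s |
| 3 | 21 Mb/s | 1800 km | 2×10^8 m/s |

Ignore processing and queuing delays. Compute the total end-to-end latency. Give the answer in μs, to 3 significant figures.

L = 1460 × 8 = 11680 bits.
Transmission delay per hop = L/R = 11680/21000000 = 556.19 μs; 3 hops → 1668.57 μs.
Propagation delays (d/s per hop): 6.06061, 14500, 9000 μs; sum = 23506.1 μs.
End-to-end = 25200 μs.

25200 μs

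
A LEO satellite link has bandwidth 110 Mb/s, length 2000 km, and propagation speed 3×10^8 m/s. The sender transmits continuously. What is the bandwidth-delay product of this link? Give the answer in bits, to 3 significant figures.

733000 bits

Propagation delay = 2000000 / 300000000 = 0.00666667 s.
BDP = R × t_prop = 110000000 × 0.00666667 = 733333 bits.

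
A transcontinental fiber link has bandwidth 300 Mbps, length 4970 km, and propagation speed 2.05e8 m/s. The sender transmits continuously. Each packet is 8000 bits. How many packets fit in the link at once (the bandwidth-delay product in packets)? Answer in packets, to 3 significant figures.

909 packets

Propagation delay = 4970000 / 2.05e+08 = 0.0242439 s.
BDP = R × t_prop = 300000000 × 0.0242439 = 7273170 bits.
In packets of 8000 bits: 909 packets.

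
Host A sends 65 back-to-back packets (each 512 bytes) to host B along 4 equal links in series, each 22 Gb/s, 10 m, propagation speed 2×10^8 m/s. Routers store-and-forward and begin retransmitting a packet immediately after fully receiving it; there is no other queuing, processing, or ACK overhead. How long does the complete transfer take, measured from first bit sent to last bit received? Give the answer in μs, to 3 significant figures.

Per-hop transmission t_tx = L/R = 4096/22000000000 = 0.186182 μs.
Per-hop propagation t_prop = 10/200000000 = 0.05 μs.
Pipeline fill: first packet needs 4·t_tx to clear all hops; remaining 64 packets each add one t_tx.
Total = (4+65-1)·t_tx + 4·t_prop = 68·0.186182 + 4·0.05 = 12.9 μs.

12.9 μs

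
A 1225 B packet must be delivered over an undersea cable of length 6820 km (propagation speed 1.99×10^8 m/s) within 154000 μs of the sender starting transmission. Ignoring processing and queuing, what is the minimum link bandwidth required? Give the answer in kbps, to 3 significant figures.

81.9 kbps

L = 9800 bits.
Propagation delay = 6820000 / 199000000 = 34271.4 μs.
Transmission budget = 154000 − 34271.4 = 119729 μs.
R ≥ L / t_tx = 9800 bits / 0.119729 s = 81.9 kbps.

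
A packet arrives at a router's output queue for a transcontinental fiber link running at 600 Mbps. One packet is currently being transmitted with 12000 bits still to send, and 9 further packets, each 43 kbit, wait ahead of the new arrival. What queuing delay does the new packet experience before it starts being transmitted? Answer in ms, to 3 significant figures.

0.665 ms

Each queued packet: L/R = 43000/600000000 = 0.0716667 ms.
9 queued → 0.645 ms.
Plus remaining 12000 bits of current packet: 0.02 ms.
Queuing delay = 0.665 ms.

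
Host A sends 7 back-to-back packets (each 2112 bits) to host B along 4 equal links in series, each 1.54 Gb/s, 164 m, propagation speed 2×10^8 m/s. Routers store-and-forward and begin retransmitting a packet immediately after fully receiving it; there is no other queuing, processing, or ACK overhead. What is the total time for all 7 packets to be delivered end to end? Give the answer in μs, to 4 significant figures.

Per-hop transmission t_tx = L/R = 2112/1540000000 = 1.37143 μs.
Per-hop propagation t_prop = 164/200000000 = 0.82 μs.
Pipeline fill: first packet needs 4·t_tx to clear all hops; remaining 6 packets each add one t_tx.
Total = (4+7-1)·t_tx + 4·t_prop = 10·1.37143 + 4·0.82 = 16.99 μs.

16.99 μs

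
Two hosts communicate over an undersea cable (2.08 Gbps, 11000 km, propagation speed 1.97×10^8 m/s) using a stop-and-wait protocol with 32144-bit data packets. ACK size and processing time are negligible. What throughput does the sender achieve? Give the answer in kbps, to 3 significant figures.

t_tx = L/R = 32144/2080000000 = 1.54538e-05 s.
t_prop = 11000000/197000000 = 0.0558376 s; RTT = 0.111675 s.
Cycle = t_tx + RTT = 0.111691 s.
Throughput = L / cycle = 32144 / 0.111691 = 288 kbps.

288 kbps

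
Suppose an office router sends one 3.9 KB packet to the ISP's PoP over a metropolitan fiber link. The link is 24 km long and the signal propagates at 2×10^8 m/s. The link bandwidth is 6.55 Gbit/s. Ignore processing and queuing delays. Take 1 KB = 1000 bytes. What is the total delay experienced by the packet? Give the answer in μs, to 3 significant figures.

125 μs

L = 31200 bits.
Transmission delay = L/R = 31200 / 6550000000 = 4.76336 μs.
Propagation delay = d/s = 24000 m / 200000000 m/s = 120 μs.
Total = 125 μs.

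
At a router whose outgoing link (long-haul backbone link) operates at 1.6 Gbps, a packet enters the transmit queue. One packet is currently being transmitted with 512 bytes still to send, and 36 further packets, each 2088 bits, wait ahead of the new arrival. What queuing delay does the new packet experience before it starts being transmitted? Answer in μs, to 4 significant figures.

Each queued packet: L/R = 2088/1600000000 = 1.305 μs.
36 queued → 46.98 μs.
Plus remaining 4096 bits of current packet: 2.56 μs.
Queuing delay = 49.54 μs.

49.54 μs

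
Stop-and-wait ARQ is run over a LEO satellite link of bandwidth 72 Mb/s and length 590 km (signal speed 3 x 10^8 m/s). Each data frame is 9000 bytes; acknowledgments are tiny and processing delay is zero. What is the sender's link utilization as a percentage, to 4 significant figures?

20.27 %

t_tx = L/R = 72000/72000000 = 0.001 s.
t_prop = 590000/300000000 = 0.00196667 s; RTT = 0.00393333 s.
Cycle = t_tx + RTT = 0.00493333 s.
Utilization = t_tx / cycle = 0.001/0.00493333 = 20.27 %.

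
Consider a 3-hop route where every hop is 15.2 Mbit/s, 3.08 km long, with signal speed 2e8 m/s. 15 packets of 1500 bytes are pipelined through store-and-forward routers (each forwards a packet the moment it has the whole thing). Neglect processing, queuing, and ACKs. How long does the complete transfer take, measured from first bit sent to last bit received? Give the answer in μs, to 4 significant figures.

Per-hop transmission t_tx = L/R = 12000/15200000 = 789.474 μs.
Per-hop propagation t_prop = 3080/200000000 = 15.4 μs.
Pipeline fill: first packet needs 3·t_tx to clear all hops; remaining 14 packets each add one t_tx.
Total = (3+15-1)·t_tx + 3·t_prop = 17·789.474 + 3·15.4 = 13470 μs.

13470 μs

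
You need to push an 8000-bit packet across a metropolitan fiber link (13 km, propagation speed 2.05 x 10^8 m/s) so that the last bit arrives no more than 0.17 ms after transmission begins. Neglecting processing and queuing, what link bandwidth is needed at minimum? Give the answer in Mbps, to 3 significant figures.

75.1 Mbps

Propagation delay = 13000 / 2.05e+08 = 0.0634146 ms.
Transmission budget = 0.17 − 0.0634146 = 0.106585 ms.
R ≥ L / t_tx = 8000 bits / 0.000106585 s = 75.1 Mbps.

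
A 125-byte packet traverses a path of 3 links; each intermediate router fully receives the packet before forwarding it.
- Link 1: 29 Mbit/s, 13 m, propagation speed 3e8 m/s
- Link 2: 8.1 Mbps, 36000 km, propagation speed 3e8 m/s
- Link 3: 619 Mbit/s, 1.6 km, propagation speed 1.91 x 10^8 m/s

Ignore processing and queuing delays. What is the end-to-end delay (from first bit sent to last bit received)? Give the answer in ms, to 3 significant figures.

L = 125 × 8 = 1000 bits.
Transmission delays (L/R per hop): 0.0344828, 0.123457, 0.00161551 ms; sum = 0.159555 ms.
Propagation delays (d/s per hop): 4.33333e-05, 120, 0.00837696 ms; sum = 120.008 ms.
End-to-end = 120 ms.

120 ms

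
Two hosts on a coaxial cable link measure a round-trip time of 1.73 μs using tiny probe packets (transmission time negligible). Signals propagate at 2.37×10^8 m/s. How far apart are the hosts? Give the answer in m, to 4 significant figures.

One-way propagation = RTT/2 = 0.865 μs.
d = s × t = 237000000 × 8.65e-07 = 205.0 m.

205.0 m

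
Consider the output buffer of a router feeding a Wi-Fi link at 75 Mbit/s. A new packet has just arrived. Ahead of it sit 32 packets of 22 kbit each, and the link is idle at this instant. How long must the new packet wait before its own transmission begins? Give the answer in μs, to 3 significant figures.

Each queued packet: L/R = 22000/75000000 = 293.333 μs.
32 queued → 9386.67 μs.
Queuing delay = 9390 μs.

9390 μs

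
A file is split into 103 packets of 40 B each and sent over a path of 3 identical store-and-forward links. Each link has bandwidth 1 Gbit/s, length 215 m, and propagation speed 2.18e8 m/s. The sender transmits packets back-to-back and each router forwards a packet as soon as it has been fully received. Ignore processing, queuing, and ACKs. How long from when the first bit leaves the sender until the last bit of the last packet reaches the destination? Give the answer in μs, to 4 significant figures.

36.56 μs

Per-hop transmission t_tx = L/R = 320/1000000000 = 0.32 μs.
Per-hop propagation t_prop = 215/2.18e+08 = 0.986239 μs.
Pipeline fill: first packet needs 3·t_tx to clear all hops; remaining 102 packets each add one t_tx.
Total = (3+103-1)·t_tx + 3·t_prop = 105·0.32 + 3·0.986239 = 36.56 μs.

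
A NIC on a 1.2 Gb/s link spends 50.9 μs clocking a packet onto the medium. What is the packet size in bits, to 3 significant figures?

61100 bits

L = R × t_tx = 1200000000 b/s × 5.09e-05 s = 61080 bits.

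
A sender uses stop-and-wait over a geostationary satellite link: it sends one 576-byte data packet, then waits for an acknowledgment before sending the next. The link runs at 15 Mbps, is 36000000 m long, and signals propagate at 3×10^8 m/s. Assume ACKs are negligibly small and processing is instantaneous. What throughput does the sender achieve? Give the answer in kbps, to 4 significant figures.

t_tx = L/R = 4608/15000000 = 0.0003072 s.
t_prop = 36000000/300000000 = 0.12 s; RTT = 0.24 s.
Cycle = t_tx + RTT = 0.240307 s.
Throughput = L / cycle = 4608 / 0.240307 = 19.18 kbps.

19.18 kbps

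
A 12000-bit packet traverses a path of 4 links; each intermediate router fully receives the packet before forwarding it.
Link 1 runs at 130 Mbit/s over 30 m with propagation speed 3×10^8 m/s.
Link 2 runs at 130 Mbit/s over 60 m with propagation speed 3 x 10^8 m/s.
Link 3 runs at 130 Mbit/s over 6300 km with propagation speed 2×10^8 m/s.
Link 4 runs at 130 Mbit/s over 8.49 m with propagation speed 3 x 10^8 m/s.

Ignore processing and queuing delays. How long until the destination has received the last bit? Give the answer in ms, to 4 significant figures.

31.87 ms

Transmission delay per hop = L/R = 12000/130000000 = 0.0923077 ms; 4 hops → 0.369231 ms.
Propagation delays (d/s per hop): 0.0001, 0.0002, 31.5, 2.83e-05 ms; sum = 31.5003 ms.
End-to-end = 31.87 ms.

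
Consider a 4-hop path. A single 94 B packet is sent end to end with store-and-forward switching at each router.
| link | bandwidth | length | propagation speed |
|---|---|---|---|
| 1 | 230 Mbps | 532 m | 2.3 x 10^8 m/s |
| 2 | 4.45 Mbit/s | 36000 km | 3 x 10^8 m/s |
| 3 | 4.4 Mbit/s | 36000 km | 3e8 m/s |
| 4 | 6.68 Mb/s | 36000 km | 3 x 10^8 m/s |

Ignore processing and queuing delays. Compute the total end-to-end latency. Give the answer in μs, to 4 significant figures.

L = 94 × 8 = 752 bits.
Transmission delays (L/R per hop): 3.26957, 168.989, 170.909, 112.575 μs; sum = 455.742 μs.
Propagation delays (d/s per hop): 2.31304, 120000, 120000, 120000 μs; sum = 360002 μs.
End-to-end = 360500 μs.

360500 μs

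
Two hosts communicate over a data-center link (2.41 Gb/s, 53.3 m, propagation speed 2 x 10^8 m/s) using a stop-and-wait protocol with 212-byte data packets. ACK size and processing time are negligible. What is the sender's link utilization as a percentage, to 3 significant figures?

56.9 %

t_tx = L/R = 1696/2410000000 = 7.03734e-07 s.
t_prop = 53.3/200000000 = 2.665e-07 s; RTT = 5.33e-07 s.
Cycle = t_tx + RTT = 1.23673e-06 s.
Utilization = t_tx / cycle = 7.03734e-07/1.23673e-06 = 56.9 %.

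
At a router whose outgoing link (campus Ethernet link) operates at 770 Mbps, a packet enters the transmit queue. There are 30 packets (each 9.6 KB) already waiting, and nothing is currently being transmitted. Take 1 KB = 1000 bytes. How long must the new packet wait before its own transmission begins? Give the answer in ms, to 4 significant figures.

2.992 ms

Each queued packet: L/R = 76800/770000000 = 0.0997403 ms.
30 queued → 2.99221 ms.
Queuing delay = 2.992 ms.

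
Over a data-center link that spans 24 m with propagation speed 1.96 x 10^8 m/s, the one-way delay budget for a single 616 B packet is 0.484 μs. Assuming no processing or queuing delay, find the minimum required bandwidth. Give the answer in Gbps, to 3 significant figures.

13.6 Gbps

L = 4928 bits.
Propagation delay = 24 / 196000000 = 0.122449 μs.
Transmission budget = 0.484 − 0.122449 = 0.361551 μs.
R ≥ L / t_tx = 4928 bits / 3.61551e-07 s = 13.6 Gbps.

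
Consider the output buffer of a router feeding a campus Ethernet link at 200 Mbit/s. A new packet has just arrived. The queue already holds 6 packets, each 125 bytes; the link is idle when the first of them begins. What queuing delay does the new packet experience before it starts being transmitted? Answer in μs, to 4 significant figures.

Each queued packet: L/R = 1000/200000000 = 5 μs.
6 queued → 30 μs.
Queuing delay = 30.00 μs.

30.00 μs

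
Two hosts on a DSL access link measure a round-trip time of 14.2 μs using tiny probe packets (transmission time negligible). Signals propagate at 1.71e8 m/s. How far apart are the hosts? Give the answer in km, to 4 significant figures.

One-way propagation = RTT/2 = 7.1 μs.
d = s × t = 171000000 × 7.1e-06 = 1.214 km.

1.214 km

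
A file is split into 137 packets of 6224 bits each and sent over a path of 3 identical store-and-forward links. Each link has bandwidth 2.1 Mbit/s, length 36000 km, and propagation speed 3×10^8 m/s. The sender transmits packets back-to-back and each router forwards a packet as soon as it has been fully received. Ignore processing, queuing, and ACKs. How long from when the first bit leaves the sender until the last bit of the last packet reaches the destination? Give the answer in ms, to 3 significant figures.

772 ms

Per-hop transmission t_tx = L/R = 6224/2100000 = 2.96381 ms.
Per-hop propagation t_prop = 36000000/300000000 = 120 ms.
Pipeline fill: first packet needs 3·t_tx to clear all hops; remaining 136 packets each add one t_tx.
Total = (3+137-1)·t_tx + 3·t_prop = 139·2.96381 + 3·120 = 772 ms.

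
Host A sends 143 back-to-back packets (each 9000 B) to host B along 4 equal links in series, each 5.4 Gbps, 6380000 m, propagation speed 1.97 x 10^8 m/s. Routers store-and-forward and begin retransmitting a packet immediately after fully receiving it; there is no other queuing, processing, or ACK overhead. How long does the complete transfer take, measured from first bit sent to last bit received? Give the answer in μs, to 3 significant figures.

131000 μs

Per-hop transmission t_tx = L/R = 72000/5400000000 = 13.3333 μs.
Per-hop propagation t_prop = 6380000/197000000 = 32385.8 μs.
Pipeline fill: first packet needs 4·t_tx to clear all hops; remaining 142 packets each add one t_tx.
Total = (4+143-1)·t_tx + 4·t_prop = 146·13.3333 + 4·32385.8 = 131000 μs.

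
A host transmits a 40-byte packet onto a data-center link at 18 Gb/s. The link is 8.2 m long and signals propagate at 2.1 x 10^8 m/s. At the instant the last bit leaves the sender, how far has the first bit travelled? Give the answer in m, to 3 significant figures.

3.73 m

t_tx = L/R = 320/18000000000 = 1.77778e-08 s.
Distance = s × t_tx = 210000000 × 1.77778e-08 = 3.73 m.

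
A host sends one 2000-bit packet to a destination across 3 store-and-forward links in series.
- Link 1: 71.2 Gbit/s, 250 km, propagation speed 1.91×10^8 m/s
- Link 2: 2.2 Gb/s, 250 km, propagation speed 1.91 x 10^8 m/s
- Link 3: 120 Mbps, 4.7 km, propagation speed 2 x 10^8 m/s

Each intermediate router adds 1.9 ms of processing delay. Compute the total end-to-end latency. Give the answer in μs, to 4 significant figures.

Transmission delays (L/R per hop): 0.0280899, 0.909091, 16.6667 μs; sum = 17.6038 μs.
Propagation delays (d/s per hop): 1308.9, 1308.9, 23.5 μs; sum = 2641.3 μs.
Processing at 2 router(s): 2 × 1.9 ms = 3800 μs.
End-to-end = 6459 μs.

6459 μs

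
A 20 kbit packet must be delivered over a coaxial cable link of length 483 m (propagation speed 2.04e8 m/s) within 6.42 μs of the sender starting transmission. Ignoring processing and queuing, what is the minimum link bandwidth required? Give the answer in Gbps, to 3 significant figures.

4.94 Gbps

Propagation delay = 483 / 204000000 = 2.36765 μs.
Transmission budget = 6.42 − 2.36765 = 4.05235 μs.
R ≥ L / t_tx = 20000 bits / 4.05235e-06 s = 4.94 Gbps.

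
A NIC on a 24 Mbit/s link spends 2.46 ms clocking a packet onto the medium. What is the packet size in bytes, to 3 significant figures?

L = R × t_tx = 24000000 b/s × 0.00246 s = 59040 bits.
In bytes: 59040 / 8 = 7380 bytes.

7380 bytes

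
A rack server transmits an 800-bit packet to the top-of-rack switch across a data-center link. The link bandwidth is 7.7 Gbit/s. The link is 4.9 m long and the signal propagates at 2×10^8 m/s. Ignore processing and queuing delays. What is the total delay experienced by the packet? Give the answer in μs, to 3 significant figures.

Transmission delay = L/R = 800 / 7700000000 = 0.103896 μs.
Propagation delay = d/s = 4.9 m / 200000000 m/s = 0.0245 μs.
Total = 0.128 μs.

0.128 μs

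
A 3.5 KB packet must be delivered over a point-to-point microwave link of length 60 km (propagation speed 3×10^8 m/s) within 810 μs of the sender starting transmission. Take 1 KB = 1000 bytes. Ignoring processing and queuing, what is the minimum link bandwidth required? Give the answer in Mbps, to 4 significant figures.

L = 28000 bits.
Propagation delay = 60000 / 300000000 = 200 μs.
Transmission budget = 810 − 200 = 610 μs.
R ≥ L / t_tx = 28000 bits / 0.00061 s = 45.90 Mbps.

45.90 Mbps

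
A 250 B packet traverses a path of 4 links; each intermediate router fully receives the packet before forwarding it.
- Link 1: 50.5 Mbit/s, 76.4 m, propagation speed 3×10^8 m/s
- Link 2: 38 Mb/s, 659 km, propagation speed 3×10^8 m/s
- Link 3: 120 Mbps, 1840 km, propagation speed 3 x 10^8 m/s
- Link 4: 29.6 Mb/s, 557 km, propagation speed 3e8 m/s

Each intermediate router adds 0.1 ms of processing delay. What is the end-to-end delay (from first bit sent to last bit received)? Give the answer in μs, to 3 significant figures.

L = 250 × 8 = 2000 bits.
Transmission delays (L/R per hop): 39.604, 52.6316, 16.6667, 67.5676 μs; sum = 176.47 μs.
Propagation delays (d/s per hop): 0.254667, 2196.67, 6133.33, 1856.67 μs; sum = 10186.9 μs.
Processing at 3 router(s): 3 × 0.1 ms = 300 μs.
End-to-end = 10700 μs.

10700 μs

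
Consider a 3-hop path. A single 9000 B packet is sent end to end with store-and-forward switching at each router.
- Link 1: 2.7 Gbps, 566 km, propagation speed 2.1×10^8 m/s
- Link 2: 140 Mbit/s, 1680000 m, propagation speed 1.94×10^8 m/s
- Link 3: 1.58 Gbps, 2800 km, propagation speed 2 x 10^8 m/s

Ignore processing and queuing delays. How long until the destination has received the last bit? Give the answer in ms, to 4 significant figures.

25.94 ms

L = 9000 × 8 = 72000 bits.
Transmission delays (L/R per hop): 0.0266667, 0.514286, 0.0455696 ms; sum = 0.586522 ms.
Propagation delays (d/s per hop): 2.69524, 8.65979, 14 ms; sum = 25.355 ms.
End-to-end = 25.94 ms.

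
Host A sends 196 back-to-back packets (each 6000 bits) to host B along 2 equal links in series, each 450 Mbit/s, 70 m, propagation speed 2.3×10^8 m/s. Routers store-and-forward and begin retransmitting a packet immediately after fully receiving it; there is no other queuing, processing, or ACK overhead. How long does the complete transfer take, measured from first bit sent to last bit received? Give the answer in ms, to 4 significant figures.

Per-hop transmission t_tx = L/R = 6000/450000000 = 0.0133333 ms.
Per-hop propagation t_prop = 70/2.3e+08 = 0.000304348 ms.
Pipeline fill: first packet needs 2·t_tx to clear all hops; remaining 195 packets each add one t_tx.
Total = (2+196-1)·t_tx + 2·t_prop = 197·0.0133333 + 2·0.000304348 = 2.627 ms.

2.627 ms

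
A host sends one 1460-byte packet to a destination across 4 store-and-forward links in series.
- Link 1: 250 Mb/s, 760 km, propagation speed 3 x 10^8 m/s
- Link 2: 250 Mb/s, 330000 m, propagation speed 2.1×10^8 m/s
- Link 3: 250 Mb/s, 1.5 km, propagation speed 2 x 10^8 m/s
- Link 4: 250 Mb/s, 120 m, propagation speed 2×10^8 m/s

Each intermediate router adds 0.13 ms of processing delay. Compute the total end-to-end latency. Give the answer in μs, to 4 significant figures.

L = 1460 × 8 = 11680 bits.
Transmission delay per hop = L/R = 11680/250000000 = 46.72 μs; 4 hops → 186.88 μs.
Propagation delays (d/s per hop): 2533.33, 1571.43, 7.5, 0.6 μs; sum = 4112.86 μs.
Processing at 3 router(s): 3 × 0.13 ms = 390 μs.
End-to-end = 4690 μs.

4690 μs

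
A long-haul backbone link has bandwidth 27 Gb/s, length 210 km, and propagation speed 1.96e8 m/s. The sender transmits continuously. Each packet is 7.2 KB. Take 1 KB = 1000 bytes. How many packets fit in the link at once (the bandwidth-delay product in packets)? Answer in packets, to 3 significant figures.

502 packets

Propagation delay = 210000 / 196000000 = 0.00107143 s.
BDP = R × t_prop = 27000000000 × 0.00107143 = 28928600 bits.
In packets of 57600 bits: 502 packets.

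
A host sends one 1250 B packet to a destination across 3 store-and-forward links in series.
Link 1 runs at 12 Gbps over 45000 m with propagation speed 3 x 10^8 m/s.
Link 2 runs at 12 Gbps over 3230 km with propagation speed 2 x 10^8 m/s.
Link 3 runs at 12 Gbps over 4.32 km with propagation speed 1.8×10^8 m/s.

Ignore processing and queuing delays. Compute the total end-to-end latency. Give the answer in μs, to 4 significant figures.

16330 μs

L = 1250 × 8 = 10000 bits.
Transmission delay per hop = L/R = 10000/12000000000 = 0.833333 μs; 3 hops → 2.5 μs.
Propagation delays (d/s per hop): 150, 16150, 24 μs; sum = 16324 μs.
End-to-end = 16330 μs.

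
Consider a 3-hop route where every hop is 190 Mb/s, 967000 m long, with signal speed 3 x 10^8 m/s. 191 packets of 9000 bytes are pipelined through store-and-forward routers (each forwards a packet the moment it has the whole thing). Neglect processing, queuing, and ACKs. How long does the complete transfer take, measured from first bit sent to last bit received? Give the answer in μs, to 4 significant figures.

Per-hop transmission t_tx = L/R = 72000/190000000 = 378.947 μs.
Per-hop propagation t_prop = 967000/300000000 = 3223.33 μs.
Pipeline fill: first packet needs 3·t_tx to clear all hops; remaining 190 packets each add one t_tx.
Total = (3+191-1)·t_tx + 3·t_prop = 193·378.947 + 3·3223.33 = 82810 μs.

82810 μs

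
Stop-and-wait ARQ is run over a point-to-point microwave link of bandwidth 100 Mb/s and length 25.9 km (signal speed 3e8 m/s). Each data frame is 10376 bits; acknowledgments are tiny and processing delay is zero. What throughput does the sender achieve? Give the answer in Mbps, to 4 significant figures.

37.54 Mbps

t_tx = L/R = 10376/100000000 = 0.00010376 s.
t_prop = 25900/300000000 = 8.63333e-05 s; RTT = 0.000172667 s.
Cycle = t_tx + RTT = 0.000276427 s.
Throughput = L / cycle = 10376 / 0.000276427 = 37.54 Mbps.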